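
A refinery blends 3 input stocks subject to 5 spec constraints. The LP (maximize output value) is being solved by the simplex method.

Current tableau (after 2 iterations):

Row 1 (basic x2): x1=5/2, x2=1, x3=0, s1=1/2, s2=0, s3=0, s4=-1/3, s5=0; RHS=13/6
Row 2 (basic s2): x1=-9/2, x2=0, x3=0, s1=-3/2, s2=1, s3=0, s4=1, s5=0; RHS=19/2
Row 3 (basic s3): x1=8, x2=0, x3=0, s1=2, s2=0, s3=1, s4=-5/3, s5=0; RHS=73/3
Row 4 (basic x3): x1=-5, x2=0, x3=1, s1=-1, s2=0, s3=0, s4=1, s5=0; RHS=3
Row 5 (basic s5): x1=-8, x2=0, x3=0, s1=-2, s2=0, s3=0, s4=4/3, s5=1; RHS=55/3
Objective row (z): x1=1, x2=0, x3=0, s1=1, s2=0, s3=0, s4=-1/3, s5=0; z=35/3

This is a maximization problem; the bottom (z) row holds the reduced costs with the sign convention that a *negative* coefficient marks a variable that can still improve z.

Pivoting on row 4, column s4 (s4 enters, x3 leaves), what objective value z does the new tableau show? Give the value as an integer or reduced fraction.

38/3

Minimum ratio for s4: 3/1 = 3.
z changes by −(z-row coeff of s4)·ratio = −(-1/3)·3 = 1.
New z = 35/3 + 1 = 38/3.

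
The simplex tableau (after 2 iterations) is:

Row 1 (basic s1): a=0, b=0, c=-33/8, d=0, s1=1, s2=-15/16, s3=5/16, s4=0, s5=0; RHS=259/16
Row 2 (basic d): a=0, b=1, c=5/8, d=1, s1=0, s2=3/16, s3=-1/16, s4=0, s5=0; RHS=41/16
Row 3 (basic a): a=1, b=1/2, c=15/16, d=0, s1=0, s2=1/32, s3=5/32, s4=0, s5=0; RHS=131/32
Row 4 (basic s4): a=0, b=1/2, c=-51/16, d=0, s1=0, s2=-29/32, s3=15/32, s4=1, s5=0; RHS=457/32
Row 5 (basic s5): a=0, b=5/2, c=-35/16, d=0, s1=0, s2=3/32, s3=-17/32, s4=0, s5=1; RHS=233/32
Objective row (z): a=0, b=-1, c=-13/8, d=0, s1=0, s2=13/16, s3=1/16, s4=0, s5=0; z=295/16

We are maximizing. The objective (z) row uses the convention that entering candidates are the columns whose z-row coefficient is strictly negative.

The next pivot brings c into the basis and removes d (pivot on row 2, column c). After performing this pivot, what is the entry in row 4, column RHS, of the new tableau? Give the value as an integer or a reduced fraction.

Pivot element is row 2, column c: 5/8.
Normalize row 2: new (row 2, RHS) = (41/16)/(5/8) = 41/10.
row 4 ← row 4 − (-51/16)·(new row 2): 457/32 − (-51/16)·(41/10) = 547/20.

547/20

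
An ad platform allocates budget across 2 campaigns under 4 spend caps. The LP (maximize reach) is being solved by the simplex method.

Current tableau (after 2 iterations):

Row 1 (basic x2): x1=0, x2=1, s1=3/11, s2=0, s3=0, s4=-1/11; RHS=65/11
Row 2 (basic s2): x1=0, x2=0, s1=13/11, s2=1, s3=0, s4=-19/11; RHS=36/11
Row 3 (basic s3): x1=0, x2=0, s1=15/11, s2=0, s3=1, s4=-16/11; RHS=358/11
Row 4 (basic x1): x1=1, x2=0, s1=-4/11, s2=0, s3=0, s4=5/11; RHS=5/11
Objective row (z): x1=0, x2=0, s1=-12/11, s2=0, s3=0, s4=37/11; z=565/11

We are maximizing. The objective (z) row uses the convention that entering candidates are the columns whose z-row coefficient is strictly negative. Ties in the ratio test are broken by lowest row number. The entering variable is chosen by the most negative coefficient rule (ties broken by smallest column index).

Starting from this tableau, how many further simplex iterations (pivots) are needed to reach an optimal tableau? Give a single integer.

pivot: s1 in, s2 out → z = 707/13
No improving column remains; optimal.

1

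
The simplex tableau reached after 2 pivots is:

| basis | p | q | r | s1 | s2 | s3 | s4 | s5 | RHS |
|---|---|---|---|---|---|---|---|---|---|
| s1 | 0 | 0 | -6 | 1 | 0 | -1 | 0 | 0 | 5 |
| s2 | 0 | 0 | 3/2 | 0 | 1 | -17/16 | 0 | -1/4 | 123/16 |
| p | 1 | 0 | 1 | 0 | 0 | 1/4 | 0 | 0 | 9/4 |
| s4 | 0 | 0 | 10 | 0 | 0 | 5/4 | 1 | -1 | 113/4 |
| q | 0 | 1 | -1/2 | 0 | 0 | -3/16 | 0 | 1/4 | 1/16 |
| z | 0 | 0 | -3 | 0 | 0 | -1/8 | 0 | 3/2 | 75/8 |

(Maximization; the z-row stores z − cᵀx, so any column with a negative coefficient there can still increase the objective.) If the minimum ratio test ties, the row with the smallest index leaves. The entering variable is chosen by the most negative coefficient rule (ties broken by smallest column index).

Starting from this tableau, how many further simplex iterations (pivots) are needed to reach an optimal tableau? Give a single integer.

pivot: r in, p out → z = 129/8
No improving column remains; optimal.

1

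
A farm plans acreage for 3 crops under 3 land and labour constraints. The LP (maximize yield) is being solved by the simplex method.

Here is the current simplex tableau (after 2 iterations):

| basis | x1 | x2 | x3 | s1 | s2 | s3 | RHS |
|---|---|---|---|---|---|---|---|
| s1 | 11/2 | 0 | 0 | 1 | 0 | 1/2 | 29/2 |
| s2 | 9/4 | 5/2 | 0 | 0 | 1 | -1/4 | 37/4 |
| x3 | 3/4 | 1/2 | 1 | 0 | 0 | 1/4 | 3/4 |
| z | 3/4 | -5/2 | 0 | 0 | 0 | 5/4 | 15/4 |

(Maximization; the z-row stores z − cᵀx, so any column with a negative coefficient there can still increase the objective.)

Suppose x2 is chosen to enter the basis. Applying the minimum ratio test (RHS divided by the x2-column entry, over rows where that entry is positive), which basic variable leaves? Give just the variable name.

x3

Ratios: row 1 (s1): entry 0 ≤ 0, skip; row 2 (s2): (37/4)/(5/2) = 37/10; row 3 (x3): (3/4)/(1/2) = 3/2.
Minimum ratio 3/2 is in the x3 row, so x3 leaves.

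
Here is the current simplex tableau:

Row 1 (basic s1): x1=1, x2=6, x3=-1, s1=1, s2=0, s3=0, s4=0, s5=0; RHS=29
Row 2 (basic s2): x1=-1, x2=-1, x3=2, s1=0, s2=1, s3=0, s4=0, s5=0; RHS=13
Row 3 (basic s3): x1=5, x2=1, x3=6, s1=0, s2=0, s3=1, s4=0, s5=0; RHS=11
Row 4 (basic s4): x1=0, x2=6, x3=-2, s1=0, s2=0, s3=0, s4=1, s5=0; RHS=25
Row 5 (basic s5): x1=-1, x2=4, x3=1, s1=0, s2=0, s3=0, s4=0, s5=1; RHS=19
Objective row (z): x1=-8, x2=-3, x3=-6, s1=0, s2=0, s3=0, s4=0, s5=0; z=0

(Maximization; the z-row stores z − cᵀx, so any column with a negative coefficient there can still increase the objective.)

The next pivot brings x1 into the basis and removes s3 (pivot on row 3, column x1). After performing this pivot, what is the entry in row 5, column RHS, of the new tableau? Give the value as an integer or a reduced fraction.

Pivot element is row 3, column x1: 5.
Normalize row 3: new (row 3, RHS) = 11/5 = 11/5.
row 5 ← row 5 − (-1)·(new row 3): 19 − (-1)·(11/5) = 106/5.

106/5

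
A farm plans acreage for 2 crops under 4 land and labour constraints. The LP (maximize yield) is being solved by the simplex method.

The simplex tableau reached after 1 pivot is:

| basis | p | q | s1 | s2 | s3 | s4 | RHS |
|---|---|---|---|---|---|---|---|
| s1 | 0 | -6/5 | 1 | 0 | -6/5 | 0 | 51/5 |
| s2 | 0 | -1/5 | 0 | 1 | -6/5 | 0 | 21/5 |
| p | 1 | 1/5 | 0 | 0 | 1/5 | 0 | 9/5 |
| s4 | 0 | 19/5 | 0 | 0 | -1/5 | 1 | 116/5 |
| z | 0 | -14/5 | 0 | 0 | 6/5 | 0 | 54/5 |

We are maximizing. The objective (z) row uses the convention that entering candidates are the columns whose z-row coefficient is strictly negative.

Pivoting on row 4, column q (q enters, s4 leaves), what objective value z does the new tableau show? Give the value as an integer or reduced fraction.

Minimum ratio for q: (116/5)/(19/5) = 116/19.
z changes by −(z-row coeff of q)·ratio = −(-14/5)·(116/19) = 1624/95.
New z = 54/5 + (1624/95) = 530/19.

530/19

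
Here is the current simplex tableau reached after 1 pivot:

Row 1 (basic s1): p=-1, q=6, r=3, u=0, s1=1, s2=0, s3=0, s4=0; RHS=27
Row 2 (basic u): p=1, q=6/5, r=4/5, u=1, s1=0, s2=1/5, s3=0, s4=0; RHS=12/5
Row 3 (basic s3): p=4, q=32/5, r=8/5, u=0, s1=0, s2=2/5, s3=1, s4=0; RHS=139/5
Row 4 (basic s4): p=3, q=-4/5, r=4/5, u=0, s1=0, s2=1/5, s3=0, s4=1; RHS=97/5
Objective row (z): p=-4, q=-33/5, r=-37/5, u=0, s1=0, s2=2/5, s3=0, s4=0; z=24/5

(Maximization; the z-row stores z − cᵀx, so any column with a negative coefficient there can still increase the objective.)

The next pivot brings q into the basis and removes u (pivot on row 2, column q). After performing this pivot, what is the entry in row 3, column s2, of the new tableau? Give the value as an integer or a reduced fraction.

-2/3

Pivot element is row 2, column q: 6/5.
Normalize row 2: new (row 2, s2) = (1/5)/(6/5) = 1/6.
row 3 ← row 3 − (32/5)·(new row 2): 2/5 − (32/5)·(1/6) = -2/3.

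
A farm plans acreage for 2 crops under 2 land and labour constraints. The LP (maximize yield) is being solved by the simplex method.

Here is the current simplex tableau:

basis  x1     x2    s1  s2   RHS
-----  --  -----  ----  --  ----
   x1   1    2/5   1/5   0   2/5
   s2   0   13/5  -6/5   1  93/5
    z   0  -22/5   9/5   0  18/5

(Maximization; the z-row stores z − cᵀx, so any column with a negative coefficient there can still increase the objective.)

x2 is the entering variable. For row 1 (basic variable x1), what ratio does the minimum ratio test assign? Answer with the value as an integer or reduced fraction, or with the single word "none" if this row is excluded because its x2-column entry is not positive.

Ratio = RHS / (x2 entry) = (2/5) / (2/5) = 1.

1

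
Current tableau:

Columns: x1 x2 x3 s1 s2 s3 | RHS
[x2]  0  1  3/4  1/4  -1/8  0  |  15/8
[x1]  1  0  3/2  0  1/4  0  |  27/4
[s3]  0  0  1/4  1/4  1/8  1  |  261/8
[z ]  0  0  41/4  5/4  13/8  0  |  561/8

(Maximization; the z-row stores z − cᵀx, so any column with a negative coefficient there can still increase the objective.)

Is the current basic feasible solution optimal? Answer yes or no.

yes

No objective-row coefficient is strictly negative, so no entering variable exists; the tableau is optimal.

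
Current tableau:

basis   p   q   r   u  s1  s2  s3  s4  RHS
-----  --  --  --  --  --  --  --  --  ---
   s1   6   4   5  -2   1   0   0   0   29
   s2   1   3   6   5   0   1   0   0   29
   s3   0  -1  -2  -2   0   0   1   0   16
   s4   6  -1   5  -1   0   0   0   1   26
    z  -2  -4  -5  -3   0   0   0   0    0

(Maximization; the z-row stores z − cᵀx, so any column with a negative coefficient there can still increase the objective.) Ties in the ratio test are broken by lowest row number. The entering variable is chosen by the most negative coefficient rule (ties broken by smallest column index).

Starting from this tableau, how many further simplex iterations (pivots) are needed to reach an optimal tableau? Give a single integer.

pivot: r in, s2 out → z = 145/6
pivot: q in, s1 out → z = 29
pivot: u in, r out → z = 899/26
No improving column remains; optimal.

3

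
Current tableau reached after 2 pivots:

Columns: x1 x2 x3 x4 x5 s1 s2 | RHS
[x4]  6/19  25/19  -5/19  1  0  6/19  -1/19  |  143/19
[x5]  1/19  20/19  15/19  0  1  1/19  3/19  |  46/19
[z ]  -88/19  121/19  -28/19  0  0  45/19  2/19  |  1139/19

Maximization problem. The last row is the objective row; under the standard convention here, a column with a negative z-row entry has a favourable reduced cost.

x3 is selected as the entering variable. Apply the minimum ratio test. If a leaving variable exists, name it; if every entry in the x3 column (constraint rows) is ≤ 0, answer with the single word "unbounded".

Ratios: row 1 (x4): entry -5/19 ≤ 0, skip; row 2 (x5): (46/19)/(15/19) = 46/15.
Minimum ratio is in the x5 row, so x5 leaves.

x5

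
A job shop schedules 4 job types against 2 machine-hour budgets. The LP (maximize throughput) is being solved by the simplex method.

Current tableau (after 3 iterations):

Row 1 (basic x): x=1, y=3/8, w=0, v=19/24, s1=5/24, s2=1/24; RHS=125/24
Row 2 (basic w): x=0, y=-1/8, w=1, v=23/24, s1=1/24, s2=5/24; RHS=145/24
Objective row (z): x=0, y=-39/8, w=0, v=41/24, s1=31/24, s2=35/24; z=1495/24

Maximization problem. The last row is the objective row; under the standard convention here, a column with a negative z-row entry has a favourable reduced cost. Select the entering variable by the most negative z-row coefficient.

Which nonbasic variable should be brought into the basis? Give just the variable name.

Objective-row coefficients: x: 0, y: -39/8, w: 0, v: 41/24, s1: 31/24, s2: 35/24.
The most negative is -39/8 in column y, so y enters.

y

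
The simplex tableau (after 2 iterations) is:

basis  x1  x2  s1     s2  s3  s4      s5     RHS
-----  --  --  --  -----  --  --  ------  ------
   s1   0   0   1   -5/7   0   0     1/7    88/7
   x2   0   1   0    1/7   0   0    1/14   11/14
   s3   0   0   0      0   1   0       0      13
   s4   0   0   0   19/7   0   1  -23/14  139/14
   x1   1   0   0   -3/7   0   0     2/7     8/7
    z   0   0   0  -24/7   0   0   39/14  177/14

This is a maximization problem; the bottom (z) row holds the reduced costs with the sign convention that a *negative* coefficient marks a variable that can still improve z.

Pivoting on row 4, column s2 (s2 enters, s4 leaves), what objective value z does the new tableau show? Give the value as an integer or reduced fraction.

957/38

Minimum ratio for s2: (139/14)/(19/7) = 139/38.
z changes by −(z-row coeff of s2)·ratio = −(-24/7)·(139/38) = 1668/133.
New z = 177/14 + (1668/133) = 957/38.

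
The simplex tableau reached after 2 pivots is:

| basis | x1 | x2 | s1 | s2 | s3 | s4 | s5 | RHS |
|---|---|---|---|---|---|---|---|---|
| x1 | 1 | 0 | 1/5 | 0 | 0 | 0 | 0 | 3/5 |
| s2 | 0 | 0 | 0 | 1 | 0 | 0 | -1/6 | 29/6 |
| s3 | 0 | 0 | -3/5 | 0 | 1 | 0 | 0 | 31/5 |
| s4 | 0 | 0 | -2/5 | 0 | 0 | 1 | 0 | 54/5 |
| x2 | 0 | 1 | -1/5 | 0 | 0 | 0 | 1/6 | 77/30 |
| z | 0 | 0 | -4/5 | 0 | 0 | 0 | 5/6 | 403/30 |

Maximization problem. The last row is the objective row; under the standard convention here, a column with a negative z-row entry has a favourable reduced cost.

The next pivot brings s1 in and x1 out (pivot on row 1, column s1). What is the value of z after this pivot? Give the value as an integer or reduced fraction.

Minimum ratio for s1: (3/5)/(1/5) = 3.
z changes by −(z-row coeff of s1)·ratio = −(-4/5)·3 = 12/5.
New z = 403/30 + (12/5) = 95/6.

95/6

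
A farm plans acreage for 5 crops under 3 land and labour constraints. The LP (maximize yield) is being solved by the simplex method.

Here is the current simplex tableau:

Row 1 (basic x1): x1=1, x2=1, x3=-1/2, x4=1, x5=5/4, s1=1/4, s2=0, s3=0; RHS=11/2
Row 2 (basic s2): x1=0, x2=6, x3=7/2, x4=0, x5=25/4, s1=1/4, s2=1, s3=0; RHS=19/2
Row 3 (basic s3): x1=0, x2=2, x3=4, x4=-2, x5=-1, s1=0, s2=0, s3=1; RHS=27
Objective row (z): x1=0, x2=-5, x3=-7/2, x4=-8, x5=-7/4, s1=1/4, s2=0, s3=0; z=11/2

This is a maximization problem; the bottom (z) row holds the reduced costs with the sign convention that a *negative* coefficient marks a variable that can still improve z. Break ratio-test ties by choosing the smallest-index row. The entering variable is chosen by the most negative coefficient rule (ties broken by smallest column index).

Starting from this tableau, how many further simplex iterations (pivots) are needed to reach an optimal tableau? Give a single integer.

2

pivot: x4 in, x1 out → z = 99/2
pivot: x3 in, s2 out → z = 489/7
No improving column remains; optimal.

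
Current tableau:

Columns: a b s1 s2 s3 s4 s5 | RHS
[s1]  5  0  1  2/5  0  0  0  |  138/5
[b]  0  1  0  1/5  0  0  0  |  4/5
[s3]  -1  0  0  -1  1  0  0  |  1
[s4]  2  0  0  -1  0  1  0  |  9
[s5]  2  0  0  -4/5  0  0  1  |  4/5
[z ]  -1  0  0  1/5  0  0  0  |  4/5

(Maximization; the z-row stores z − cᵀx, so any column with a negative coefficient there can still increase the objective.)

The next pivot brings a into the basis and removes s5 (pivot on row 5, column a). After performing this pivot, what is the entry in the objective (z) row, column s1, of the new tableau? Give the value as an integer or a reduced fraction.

0

Pivot element is row 5, column a: 2.
Normalize row 5: new (row 5, s1) = 0/2 = 0.
z-row ← z-row − (-1)·(new row 5): 0 − (-1)·0 = 0.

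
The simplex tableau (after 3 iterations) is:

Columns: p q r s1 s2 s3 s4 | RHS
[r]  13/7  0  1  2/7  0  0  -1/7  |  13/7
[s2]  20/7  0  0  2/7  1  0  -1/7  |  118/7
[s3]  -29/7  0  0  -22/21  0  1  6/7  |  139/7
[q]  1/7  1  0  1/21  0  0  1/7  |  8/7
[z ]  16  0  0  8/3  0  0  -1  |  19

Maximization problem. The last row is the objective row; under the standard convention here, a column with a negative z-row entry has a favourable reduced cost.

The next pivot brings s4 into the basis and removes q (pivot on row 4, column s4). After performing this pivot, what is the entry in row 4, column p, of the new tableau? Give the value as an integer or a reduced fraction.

1

Pivot element is row 4, column s4: 1/7.
Normalize row 4: new (row 4, p) = (1/7)/(1/7) = 1.
Row 4 is the pivot row, so the entry is 1.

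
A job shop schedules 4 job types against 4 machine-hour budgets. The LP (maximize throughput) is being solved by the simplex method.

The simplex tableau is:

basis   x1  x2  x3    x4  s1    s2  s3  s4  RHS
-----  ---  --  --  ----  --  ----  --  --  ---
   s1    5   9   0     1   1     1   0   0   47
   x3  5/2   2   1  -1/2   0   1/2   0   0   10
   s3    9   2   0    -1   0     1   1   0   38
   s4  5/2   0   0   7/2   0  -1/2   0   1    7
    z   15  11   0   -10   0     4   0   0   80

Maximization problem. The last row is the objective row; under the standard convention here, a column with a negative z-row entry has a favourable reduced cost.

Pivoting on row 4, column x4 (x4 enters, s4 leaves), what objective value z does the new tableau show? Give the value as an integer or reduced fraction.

100

Minimum ratio for x4: 7/(7/2) = 2.
z changes by −(z-row coeff of x4)·ratio = −(-10)·2 = 20.
New z = 80 + 20 = 100.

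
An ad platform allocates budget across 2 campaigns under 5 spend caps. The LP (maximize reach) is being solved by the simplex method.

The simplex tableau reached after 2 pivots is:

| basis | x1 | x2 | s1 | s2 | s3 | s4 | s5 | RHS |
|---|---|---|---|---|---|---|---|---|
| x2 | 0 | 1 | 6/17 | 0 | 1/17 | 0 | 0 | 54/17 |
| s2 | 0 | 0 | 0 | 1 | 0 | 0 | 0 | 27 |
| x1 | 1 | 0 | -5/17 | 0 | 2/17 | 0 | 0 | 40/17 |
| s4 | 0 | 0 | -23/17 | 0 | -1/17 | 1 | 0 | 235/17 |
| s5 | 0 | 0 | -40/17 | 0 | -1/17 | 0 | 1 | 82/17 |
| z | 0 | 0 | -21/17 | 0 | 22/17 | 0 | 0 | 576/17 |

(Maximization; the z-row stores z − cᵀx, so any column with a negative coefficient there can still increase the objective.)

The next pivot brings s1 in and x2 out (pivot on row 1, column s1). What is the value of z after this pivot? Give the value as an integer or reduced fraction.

45

Minimum ratio for s1: (54/17)/(6/17) = 9.
z changes by −(z-row coeff of s1)·ratio = −(-21/17)·9 = 189/17.
New z = 576/17 + (189/17) = 45.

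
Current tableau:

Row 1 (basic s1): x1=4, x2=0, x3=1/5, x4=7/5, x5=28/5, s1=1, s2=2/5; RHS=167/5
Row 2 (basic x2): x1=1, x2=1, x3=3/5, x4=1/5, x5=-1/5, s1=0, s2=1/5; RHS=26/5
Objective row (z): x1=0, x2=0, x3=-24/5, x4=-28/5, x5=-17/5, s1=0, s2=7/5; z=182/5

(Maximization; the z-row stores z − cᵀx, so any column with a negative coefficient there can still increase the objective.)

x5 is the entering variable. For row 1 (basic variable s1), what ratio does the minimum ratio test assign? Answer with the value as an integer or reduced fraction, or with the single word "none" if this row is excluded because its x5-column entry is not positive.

Ratio = RHS / (x5 entry) = (167/5) / (28/5) = 167/28.

167/28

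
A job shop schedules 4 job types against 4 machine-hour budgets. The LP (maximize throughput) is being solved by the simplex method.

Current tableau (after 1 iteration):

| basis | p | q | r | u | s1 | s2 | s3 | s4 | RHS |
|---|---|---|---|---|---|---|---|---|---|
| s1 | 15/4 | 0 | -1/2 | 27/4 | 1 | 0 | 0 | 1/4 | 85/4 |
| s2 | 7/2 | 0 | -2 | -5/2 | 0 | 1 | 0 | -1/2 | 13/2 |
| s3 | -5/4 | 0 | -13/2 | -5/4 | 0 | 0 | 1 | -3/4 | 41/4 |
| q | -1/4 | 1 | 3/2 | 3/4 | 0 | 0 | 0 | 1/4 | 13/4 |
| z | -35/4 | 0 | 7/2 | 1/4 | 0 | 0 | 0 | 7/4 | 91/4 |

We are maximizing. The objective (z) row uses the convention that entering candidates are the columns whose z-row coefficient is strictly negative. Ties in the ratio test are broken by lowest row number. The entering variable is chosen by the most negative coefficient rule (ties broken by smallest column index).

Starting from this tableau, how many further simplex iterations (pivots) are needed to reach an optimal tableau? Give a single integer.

3

pivot: p in, s2 out → z = 39
pivot: u in, s1 out → z = 529/11
pivot: r in, q out → z = 4077/83
No improving column remains; optimal.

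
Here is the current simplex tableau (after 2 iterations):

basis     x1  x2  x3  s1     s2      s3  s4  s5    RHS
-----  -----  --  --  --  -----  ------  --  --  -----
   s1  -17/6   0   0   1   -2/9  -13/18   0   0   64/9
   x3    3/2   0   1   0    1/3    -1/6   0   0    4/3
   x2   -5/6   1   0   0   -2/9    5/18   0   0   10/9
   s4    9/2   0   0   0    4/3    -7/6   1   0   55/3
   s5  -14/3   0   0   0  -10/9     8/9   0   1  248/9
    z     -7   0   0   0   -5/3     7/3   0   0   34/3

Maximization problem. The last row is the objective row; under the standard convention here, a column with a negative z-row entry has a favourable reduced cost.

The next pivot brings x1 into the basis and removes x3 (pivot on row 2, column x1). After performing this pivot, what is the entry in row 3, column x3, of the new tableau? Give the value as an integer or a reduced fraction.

5/9

Pivot element is row 2, column x1: 3/2.
Normalize row 2: new (row 2, x3) = 1/(3/2) = 2/3.
row 3 ← row 3 − (-5/6)·(new row 2): 0 − (-5/6)·(2/3) = 5/9.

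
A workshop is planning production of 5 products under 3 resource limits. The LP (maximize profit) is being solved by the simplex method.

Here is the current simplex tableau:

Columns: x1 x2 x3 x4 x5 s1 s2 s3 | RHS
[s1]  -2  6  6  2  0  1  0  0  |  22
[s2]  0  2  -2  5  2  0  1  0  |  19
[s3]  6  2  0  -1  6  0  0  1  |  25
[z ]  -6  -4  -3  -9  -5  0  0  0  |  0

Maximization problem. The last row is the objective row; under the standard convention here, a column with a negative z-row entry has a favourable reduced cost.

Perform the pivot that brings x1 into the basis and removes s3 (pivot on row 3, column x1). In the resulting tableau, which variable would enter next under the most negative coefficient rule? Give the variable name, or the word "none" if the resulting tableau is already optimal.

Pivot element 6. New z-row = old z-row − (-6)·(row 3/6).
Updated z-row coefficients: x1: 0, x2: -2, x3: -3, x4: -10, x5: 1, s1: 0, s2: 0, s3: 1.
The most negative is -10 in column x4, so x4 would enter next.

x4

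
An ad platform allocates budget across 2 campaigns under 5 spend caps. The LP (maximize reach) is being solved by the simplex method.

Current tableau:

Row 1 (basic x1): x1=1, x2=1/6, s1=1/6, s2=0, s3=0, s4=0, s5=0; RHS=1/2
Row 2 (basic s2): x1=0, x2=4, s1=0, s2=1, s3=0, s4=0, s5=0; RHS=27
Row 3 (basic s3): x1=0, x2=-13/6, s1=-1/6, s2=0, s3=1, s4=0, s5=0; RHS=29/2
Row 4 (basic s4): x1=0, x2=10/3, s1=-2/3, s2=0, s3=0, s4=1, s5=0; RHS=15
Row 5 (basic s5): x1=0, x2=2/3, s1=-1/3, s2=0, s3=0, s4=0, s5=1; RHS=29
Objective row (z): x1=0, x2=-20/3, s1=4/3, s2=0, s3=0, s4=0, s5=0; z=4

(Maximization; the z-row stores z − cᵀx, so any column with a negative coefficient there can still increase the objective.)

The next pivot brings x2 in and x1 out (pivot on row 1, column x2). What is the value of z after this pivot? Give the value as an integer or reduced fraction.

Minimum ratio for x2: (1/2)/(1/6) = 3.
z changes by −(z-row coeff of x2)·ratio = −(-20/3)·3 = 20.
New z = 4 + 20 = 24.

24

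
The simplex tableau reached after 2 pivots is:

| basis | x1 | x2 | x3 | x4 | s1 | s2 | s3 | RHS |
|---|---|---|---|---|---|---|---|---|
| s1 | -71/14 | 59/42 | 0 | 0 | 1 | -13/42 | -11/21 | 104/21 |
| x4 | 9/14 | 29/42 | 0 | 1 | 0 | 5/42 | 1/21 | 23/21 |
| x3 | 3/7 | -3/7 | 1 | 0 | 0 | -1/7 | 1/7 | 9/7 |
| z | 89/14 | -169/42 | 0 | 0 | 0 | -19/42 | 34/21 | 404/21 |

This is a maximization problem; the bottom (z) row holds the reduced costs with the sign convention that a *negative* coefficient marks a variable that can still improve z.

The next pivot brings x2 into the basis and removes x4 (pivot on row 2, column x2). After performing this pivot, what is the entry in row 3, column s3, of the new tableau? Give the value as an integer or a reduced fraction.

Pivot element is row 2, column x2: 29/42.
Normalize row 2: new (row 2, s3) = (1/21)/(29/42) = 2/29.
row 3 ← row 3 − (-3/7)·(new row 2): 1/7 − (-3/7)·(2/29) = 5/29.

5/29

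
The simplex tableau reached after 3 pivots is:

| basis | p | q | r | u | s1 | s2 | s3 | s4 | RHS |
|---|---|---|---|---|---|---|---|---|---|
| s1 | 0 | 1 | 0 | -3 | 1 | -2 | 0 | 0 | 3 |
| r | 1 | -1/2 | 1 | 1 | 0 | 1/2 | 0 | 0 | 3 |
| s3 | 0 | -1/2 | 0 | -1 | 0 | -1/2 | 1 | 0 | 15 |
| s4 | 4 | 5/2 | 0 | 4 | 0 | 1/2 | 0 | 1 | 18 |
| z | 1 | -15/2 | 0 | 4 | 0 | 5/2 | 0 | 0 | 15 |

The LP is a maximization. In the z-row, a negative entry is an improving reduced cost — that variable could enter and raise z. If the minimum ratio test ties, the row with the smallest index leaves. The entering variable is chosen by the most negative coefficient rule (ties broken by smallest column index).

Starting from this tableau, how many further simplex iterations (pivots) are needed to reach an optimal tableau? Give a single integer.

pivot: q in, s1 out → z = 75/2
pivot: u in, s4 out → z = 1251/23
pivot: s2 in, u out → z = 675/11
No improving column remains; optimal.

3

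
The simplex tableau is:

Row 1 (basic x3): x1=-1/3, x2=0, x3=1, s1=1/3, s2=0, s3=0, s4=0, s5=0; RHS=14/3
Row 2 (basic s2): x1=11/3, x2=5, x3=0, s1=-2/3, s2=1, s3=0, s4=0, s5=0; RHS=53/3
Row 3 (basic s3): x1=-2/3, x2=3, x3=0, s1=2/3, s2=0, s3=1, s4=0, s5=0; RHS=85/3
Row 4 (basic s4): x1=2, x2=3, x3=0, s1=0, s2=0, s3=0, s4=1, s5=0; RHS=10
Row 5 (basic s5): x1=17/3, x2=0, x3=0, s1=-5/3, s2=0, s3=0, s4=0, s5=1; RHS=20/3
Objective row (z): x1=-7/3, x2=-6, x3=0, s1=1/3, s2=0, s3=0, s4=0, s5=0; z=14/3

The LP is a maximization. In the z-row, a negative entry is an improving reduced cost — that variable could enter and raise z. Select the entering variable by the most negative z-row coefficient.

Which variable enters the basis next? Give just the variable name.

Objective-row coefficients: x1: -7/3, x2: -6, x3: 0, s1: 1/3, s2: 0, s3: 0, s4: 0, s5: 0.
The most negative is -6 in column x2, so x2 enters.

x2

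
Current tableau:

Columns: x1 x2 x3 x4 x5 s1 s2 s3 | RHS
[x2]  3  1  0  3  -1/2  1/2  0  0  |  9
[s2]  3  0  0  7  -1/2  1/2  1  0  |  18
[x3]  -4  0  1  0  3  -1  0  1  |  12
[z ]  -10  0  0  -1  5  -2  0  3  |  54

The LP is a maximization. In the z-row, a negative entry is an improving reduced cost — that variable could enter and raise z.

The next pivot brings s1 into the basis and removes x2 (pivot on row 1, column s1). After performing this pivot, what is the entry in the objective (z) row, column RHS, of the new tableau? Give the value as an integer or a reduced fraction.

90

Pivot element is row 1, column s1: 1/2.
Normalize row 1: new (row 1, RHS) = 9/(1/2) = 18.
z-row ← z-row − (-2)·(new row 1): 54 − (-2)·18 = 90.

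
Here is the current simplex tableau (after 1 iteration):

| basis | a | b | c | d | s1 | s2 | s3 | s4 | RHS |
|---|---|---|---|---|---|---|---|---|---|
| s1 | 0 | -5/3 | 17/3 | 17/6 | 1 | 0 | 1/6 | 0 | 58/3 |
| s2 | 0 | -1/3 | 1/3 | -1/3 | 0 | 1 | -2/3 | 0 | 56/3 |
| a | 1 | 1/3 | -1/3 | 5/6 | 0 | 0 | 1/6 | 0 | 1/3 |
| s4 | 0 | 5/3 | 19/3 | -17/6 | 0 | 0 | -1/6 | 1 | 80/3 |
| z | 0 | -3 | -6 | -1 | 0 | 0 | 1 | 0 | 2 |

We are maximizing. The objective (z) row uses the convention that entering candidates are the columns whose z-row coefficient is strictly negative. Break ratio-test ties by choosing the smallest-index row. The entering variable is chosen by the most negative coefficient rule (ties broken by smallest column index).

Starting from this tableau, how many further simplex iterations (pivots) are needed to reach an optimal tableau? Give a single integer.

pivot: c in, s1 out → z = 382/17
pivot: b in, s4 out → z = 293/10
pivot: d in, a out → z = 719/21
No improving column remains; optimal.

3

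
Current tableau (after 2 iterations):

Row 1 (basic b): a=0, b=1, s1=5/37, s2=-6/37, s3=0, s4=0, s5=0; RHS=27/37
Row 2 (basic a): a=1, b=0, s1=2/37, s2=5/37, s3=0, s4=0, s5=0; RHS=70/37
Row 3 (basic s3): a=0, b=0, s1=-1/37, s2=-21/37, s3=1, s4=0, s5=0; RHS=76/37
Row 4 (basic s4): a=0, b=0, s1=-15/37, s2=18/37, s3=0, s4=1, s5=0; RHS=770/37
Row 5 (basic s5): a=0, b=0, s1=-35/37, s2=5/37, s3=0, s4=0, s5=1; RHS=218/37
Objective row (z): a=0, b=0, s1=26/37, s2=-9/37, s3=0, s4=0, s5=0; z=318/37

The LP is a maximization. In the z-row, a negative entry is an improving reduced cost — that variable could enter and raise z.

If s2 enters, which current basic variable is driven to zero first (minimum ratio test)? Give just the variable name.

Ratios: row 1 (b): entry -6/37 ≤ 0, skip; row 2 (a): (70/37)/(5/37) = 14; row 3 (s3): entry -21/37 ≤ 0, skip; row 4 (s4): (770/37)/(18/37) = 385/9; row 5 (s5): (218/37)/(5/37) = 218/5.
Minimum ratio 14 is in the a row, so a leaves.

a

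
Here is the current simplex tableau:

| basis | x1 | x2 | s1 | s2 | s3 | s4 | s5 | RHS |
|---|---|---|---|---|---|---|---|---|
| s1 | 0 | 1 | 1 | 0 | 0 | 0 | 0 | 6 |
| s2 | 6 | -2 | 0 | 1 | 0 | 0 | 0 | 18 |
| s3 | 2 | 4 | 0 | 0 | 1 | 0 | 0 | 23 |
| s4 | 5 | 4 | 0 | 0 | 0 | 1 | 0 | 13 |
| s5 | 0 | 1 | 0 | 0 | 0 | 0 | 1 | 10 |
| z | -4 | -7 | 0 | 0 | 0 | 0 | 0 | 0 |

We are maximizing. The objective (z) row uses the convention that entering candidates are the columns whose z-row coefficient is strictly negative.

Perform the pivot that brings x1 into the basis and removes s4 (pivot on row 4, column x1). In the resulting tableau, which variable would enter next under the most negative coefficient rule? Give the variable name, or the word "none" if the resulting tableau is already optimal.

Pivot element 5. New z-row = old z-row − (-4)·(row 4/5).
Updated z-row coefficients: x1: 0, x2: -19/5, s1: 0, s2: 0, s3: 0, s4: 4/5, s5: 0.
The most negative is -19/5 in column x2, so x2 would enter next.

x2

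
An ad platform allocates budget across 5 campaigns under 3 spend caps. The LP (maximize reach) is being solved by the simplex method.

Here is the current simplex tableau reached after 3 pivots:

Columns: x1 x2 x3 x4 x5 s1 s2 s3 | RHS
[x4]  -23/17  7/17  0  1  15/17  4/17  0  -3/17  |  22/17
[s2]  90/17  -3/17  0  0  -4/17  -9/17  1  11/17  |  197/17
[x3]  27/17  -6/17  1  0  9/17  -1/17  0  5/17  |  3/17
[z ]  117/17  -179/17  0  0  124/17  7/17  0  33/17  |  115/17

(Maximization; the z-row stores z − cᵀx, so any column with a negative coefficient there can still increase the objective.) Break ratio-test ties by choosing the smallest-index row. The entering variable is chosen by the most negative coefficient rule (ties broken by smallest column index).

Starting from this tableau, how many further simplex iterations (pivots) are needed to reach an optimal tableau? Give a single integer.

2

pivot: x2 in, x4 out → z = 279/7
pivot: x1 in, s2 out → z = 3671/33
No improving column remains; optimal.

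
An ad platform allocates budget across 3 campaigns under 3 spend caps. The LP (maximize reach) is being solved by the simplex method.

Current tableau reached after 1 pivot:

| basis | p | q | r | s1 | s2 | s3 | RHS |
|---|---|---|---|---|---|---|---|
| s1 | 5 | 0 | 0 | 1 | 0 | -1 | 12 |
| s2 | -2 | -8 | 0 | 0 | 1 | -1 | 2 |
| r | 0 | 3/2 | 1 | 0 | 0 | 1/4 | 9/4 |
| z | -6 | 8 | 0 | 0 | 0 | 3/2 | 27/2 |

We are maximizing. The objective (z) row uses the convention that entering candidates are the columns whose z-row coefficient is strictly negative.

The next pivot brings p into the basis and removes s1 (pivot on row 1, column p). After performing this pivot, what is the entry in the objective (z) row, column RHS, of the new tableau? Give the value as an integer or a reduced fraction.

Pivot element is row 1, column p: 5.
Normalize row 1: new (row 1, RHS) = 12/5 = 12/5.
z-row ← z-row − (-6)·(new row 1): 27/2 − (-6)·(12/5) = 279/10.

279/10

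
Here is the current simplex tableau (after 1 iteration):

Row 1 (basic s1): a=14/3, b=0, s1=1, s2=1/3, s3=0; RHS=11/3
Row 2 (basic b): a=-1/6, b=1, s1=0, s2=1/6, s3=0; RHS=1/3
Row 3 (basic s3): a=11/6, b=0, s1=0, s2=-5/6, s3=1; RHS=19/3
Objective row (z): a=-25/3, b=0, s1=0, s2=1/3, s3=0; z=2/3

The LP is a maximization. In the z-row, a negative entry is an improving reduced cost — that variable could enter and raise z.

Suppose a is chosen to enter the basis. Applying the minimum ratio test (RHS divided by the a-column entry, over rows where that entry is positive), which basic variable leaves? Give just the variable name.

Ratios: row 1 (s1): (11/3)/(14/3) = 11/14; row 2 (b): entry -1/6 ≤ 0, skip; row 3 (s3): (19/3)/(11/6) = 38/11.
Minimum ratio 11/14 is in the s1 row, so s1 leaves.

s1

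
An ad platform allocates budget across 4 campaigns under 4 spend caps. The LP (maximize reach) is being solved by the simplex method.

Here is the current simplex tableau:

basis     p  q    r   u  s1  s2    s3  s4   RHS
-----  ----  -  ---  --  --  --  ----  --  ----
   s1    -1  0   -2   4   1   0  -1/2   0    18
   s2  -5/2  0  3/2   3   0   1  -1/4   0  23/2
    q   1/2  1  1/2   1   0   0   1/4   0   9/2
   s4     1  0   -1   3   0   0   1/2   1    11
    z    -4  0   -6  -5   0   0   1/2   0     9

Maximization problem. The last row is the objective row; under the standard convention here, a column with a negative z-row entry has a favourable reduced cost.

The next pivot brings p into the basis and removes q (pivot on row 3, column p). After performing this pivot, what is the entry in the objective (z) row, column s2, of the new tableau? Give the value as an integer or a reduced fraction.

Pivot element is row 3, column p: 1/2.
Normalize row 3: new (row 3, s2) = 0/(1/2) = 0.
z-row ← z-row − (-4)·(new row 3): 0 − (-4)·0 = 0.

0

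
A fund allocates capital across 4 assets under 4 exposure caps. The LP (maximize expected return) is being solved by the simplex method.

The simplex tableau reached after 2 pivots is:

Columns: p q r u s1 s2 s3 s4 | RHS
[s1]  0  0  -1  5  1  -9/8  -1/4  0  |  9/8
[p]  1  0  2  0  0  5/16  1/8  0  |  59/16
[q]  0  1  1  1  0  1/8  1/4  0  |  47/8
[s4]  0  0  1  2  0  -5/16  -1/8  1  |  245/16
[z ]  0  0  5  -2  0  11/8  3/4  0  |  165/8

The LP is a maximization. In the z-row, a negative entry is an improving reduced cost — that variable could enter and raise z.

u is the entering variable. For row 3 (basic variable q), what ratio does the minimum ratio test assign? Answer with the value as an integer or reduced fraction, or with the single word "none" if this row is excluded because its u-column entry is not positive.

47/8

Ratio = RHS / (u entry) = (47/8) / 1 = 47/8.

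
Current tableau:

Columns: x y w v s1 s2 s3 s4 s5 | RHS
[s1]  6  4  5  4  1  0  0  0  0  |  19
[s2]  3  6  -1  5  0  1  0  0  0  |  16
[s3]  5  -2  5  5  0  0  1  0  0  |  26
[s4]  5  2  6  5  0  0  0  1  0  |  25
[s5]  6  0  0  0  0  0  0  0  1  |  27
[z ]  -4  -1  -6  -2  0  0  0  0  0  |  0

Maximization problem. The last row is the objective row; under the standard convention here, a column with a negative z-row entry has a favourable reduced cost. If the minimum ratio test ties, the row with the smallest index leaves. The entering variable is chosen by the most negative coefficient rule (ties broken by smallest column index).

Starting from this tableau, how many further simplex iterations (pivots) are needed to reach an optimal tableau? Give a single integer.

1

pivot: w in, s1 out → z = 114/5
No improving column remains; optimal.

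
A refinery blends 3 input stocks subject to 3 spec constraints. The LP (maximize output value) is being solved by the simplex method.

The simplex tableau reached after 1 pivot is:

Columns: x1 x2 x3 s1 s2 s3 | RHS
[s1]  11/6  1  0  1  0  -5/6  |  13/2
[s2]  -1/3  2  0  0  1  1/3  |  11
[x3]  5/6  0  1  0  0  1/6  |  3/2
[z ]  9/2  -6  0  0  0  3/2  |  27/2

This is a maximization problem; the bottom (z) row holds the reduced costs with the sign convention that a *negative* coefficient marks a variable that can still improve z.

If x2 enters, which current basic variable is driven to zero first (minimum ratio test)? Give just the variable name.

Ratios: row 1 (s1): (13/2)/1 = 13/2; row 2 (s2): 11/2 = 11/2; row 3 (x3): entry 0 ≤ 0, skip.
Minimum ratio 11/2 is in the s2 row, so s2 leaves.

s2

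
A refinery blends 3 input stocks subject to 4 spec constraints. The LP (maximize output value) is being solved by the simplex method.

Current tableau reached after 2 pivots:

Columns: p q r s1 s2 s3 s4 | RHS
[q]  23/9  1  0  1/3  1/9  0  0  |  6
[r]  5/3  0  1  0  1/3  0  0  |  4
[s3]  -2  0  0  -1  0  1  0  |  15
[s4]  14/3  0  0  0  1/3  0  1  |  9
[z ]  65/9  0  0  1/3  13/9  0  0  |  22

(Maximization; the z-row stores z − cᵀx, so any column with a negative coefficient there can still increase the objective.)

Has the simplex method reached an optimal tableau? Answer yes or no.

yes

No objective-row coefficient is strictly negative, so no entering variable exists; the tableau is optimal.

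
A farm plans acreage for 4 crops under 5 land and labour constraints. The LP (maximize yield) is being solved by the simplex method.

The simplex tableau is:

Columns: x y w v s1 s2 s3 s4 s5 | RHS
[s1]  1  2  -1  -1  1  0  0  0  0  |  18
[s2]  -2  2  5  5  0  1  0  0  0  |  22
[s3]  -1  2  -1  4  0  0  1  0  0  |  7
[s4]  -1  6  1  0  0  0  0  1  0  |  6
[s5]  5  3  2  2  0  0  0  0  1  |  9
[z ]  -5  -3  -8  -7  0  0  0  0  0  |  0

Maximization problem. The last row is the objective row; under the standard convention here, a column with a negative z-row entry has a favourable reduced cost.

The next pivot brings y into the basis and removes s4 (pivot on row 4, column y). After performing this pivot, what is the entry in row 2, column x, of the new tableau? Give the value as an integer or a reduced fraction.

Pivot element is row 4, column y: 6.
Normalize row 4: new (row 4, x) = (-1)/6 = -1/6.
row 2 ← row 2 − 2·(new row 4): -2 − 2·(-1/6) = -5/3.

-5/3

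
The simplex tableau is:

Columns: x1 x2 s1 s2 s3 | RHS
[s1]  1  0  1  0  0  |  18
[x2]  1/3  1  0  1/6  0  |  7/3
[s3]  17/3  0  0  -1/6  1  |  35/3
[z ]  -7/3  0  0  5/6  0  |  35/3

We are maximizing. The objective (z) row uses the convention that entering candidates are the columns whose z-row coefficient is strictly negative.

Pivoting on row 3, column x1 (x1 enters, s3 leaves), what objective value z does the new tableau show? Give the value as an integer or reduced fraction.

280/17

Minimum ratio for x1: (35/3)/(17/3) = 35/17.
z changes by −(z-row coeff of x1)·ratio = −(-7/3)·(35/17) = 245/51.
New z = 35/3 + (245/51) = 280/17.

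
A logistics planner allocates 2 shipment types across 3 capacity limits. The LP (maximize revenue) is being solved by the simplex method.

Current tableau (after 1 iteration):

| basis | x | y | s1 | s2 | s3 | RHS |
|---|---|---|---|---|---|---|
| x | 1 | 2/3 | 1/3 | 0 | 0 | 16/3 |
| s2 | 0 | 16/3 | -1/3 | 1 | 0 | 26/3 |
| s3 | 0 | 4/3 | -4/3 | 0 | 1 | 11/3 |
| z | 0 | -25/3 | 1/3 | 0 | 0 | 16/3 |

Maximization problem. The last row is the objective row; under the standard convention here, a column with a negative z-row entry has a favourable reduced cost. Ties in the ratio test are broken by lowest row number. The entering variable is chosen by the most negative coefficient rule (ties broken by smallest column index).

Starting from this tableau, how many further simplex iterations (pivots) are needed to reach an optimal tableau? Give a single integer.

pivot: y in, s2 out → z = 151/8
pivot: s1 in, x out → z = 21
No improving column remains; optimal.

2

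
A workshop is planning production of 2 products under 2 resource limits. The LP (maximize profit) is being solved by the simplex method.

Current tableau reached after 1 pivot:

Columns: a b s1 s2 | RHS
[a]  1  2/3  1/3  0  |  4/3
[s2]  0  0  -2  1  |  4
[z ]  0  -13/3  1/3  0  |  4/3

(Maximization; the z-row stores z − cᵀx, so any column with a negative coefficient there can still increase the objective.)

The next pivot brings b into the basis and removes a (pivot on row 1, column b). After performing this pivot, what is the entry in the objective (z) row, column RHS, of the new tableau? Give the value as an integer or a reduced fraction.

Pivot element is row 1, column b: 2/3.
Normalize row 1: new (row 1, RHS) = (4/3)/(2/3) = 2.
z-row ← z-row − (-13/3)·(new row 1): 4/3 − (-13/3)·2 = 10.

10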